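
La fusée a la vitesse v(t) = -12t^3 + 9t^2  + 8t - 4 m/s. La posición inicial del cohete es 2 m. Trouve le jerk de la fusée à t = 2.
Nous devons dériver notre équation de la vitesse v(t) = -12·t^3 + 9·t^2 + 8·t - 4 2 fois. En prenant d/dt de v(t), nous trouvons a(t) = -36·t^2 + 18·t + 8. En prenant d/dt de a(t), nous trouvons j(t) = 18 - 72·t. Nous avons le jerk j(t) = 18 - 72·t. En substituant t = 2: j(2) = -126.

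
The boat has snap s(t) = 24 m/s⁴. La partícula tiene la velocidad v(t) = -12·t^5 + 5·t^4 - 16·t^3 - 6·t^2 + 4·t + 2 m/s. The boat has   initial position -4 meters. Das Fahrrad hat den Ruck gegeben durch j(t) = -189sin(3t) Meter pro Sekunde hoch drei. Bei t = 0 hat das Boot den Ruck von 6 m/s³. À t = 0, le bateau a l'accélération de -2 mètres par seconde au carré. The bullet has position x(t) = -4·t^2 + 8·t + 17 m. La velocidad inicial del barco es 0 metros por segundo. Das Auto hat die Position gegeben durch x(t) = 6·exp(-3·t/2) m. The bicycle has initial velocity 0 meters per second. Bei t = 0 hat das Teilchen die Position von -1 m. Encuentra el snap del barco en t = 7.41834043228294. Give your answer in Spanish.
Tenemos el snap s(t) = 24. Sustituyendo t = 7.41834043228294: s(7.41834043228294) = 24.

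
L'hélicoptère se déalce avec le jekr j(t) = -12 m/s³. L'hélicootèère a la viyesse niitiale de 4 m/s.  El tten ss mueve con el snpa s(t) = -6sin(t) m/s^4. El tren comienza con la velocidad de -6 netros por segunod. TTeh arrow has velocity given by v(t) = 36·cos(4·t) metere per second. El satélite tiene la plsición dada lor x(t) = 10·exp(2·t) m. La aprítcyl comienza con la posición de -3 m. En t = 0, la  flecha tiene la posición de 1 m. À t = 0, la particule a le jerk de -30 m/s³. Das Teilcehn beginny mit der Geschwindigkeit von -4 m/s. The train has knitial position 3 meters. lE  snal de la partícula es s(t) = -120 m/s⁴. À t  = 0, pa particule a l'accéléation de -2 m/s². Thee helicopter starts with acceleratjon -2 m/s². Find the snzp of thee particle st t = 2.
From the given snap equation s(t) = -120, we substitute t = 2 to get s = -120.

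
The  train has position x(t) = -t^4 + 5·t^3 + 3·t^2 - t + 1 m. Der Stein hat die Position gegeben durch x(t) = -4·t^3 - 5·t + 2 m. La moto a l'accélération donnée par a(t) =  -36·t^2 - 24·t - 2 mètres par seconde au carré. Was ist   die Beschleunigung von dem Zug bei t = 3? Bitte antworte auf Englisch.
Starting from position x(t) = -t^4 + 5·t^3 + 3·t^2 - t + 1, we take 2 derivatives. Differentiating position, we get velocity: v(t) = -4·t^3 + 15·t^2 + 6·t - 1. Differentiating velocity, we get acceleration: a(t) = -12·t^2 + 30·t + 6. From the given acceleration equation a(t) = -12·t^2 + 30·t + 6, we substitute t = 3 to get a = -12.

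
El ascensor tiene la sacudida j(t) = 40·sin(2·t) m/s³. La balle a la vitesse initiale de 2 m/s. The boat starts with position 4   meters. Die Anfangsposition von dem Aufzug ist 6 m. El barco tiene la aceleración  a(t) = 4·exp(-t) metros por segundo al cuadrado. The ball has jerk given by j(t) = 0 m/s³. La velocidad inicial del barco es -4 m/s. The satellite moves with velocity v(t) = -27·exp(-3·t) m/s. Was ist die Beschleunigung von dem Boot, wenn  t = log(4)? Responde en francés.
Nous avons l'accélération a(t) = 4·exp(-t). En substituant t = log(4): a(log(4)) = 1.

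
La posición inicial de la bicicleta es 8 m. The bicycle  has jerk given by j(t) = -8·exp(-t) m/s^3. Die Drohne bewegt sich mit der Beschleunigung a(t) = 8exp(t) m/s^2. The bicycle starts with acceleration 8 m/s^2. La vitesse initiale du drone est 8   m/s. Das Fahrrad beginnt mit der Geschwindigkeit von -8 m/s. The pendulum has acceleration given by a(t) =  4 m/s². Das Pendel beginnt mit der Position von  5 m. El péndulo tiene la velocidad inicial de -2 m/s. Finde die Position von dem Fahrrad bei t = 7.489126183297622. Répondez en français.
Pour résoudre ceci, nous devons prendre 3 primitives de notre équation du jerk j(t) = -8·exp(-t). En prenant ∫j(t)dt et en appliquant a(0) = 8, nous trouvons a(t) = 8·exp(-t). L'intégrale de l'accélération, avec v(0) = -8, donne la vitesse: v(t) = -8·exp(-t). En prenant ∫v(t)dt et en appliquant x(0) = 8, nous trouvons x(t) = 8·exp(-t). De l'équation de la position x(t) = 8·exp(-t), nous substituons t = 7.489126183297622 pour obtenir x = 0.00447305060294894.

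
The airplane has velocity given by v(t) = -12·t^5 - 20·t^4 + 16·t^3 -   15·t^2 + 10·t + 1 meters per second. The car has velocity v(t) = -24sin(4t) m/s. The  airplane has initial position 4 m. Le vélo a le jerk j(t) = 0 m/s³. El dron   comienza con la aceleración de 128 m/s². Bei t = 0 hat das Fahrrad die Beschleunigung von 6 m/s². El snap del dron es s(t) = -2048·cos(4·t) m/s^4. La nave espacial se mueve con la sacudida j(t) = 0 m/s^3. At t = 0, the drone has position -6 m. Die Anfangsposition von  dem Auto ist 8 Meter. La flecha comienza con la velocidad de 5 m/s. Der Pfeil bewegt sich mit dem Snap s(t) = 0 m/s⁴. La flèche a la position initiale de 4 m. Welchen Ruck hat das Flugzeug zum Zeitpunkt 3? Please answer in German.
Wir müssen unsere Gleichung für die Geschwindigkeit v(t) = -12·t^5 - 20·t^4 + 16·t^3 - 15·t^2 + 10·t + 1 2-mal ableiten. Durch Ableiten von der Geschwindigkeit erhalten wir die Beschleunigung: a(t) = -60·t^4 - 80·t^3 + 48·t^2 - 30·t + 10. Durch Ableiten von der Beschleunigung erhalten wir den Ruck: j(t) = -240·t^3 - 240·t^2 + 96·t - 30. Mit j(t) = -240·t^3 - 240·t^2 + 96·t - 30 und Einsetzen von t = 3, finden wir j = -8382.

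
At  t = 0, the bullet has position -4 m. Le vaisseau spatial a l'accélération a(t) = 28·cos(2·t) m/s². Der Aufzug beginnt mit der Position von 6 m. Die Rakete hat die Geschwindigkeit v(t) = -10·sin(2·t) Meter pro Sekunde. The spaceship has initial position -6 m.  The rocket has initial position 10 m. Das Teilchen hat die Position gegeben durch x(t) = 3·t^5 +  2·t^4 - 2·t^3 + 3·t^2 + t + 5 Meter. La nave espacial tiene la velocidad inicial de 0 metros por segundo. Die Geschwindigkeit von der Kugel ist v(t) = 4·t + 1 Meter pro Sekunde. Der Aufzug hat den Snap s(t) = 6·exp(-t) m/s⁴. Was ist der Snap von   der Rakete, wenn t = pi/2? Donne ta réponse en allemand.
Um dies zu lösen, müssen wir 3 Ableitungen unserer Gleichung für die Geschwindigkeit v(t) = -10·sin(2·t) nehmen. Durch Ableiten von der Geschwindigkeit erhalten wir die Beschleunigung: a(t) = -20·cos(2·t). Die Ableitung von der Beschleunigung ergibt den Ruck: j(t) = 40·sin(2·t). Durch Ableiten von dem Ruck erhalten wir den Snap: s(t) = 80·cos(2·t). Wir haben den Snap s(t) = 80·cos(2·t). Durch Einsetzen von t = pi/2: s(pi/2) = -80.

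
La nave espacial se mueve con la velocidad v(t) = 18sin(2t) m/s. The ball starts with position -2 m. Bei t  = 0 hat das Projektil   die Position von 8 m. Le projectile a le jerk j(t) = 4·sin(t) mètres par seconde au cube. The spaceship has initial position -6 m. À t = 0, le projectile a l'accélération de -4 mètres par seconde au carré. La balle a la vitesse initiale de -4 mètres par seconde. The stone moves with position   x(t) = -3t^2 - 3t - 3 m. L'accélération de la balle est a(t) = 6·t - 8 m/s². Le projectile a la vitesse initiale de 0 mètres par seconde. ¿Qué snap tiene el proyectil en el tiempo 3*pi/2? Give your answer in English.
To solve this, we need to take 1 derivative of our jerk equation j(t) = 4·sin(t). The derivative of jerk gives snap: s(t) = 4·cos(t). From the given snap equation s(t) = 4·cos(t), we substitute t = 3*pi/2 to get s = 0.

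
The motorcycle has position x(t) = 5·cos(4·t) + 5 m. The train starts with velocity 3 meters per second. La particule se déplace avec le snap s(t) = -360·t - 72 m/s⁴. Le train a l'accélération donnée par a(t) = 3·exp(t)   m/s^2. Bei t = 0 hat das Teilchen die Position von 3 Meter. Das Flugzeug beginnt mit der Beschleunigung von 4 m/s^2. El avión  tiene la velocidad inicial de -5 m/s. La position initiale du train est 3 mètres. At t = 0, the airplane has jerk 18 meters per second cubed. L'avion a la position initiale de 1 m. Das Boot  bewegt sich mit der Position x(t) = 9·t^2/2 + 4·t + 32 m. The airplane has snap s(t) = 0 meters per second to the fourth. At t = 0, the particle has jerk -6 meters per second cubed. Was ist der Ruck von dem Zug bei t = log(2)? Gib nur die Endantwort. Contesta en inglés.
The jerk at t = log(2) is j = 6.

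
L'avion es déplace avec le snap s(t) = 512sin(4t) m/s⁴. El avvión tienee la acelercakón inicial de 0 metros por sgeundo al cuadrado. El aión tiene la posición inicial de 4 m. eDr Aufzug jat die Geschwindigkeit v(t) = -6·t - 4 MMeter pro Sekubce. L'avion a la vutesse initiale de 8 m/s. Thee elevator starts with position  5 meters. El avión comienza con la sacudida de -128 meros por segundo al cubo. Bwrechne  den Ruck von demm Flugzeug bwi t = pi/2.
Um dies zu lösen, müssen wir 1 Stammfunktion unserer Gleichung für den Snap s(t) = 512·sin(4·t) finden. Das Integral von dem Snap, mit j(0) = -128, ergibt den Ruck: j(t) = -128·cos(4·t). Mit j(t) = -128·cos(4·t) und Einsetzen von t = pi/2, finden wir j = -128.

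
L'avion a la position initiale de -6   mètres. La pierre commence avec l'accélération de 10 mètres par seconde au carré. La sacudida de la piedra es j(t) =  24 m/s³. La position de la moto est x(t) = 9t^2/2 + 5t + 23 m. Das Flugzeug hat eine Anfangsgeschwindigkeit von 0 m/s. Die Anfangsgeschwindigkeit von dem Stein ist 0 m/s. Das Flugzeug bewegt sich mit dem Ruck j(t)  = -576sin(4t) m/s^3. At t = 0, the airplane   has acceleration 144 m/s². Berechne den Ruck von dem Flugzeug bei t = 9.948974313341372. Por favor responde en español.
Usando j(t) = -576·sin(4·t) y sustituyendo t = 9.948974313341372, encontramos j = -498.140799510040.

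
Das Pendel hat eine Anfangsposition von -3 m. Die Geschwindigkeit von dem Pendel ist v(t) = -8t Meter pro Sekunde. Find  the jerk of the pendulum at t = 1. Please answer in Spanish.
Para resolver esto, necesitamos tomar 2 derivadas de nuestra ecuación de la velocidad v(t) = -8·t. Derivando la velocidad, obtenemos la aceleración: a(t) = -8. Tomando d/dt de a(t), encontramos j(t) = 0. Usando j(t) = 0 y sustituyendo t = 1, encontramos j = 0.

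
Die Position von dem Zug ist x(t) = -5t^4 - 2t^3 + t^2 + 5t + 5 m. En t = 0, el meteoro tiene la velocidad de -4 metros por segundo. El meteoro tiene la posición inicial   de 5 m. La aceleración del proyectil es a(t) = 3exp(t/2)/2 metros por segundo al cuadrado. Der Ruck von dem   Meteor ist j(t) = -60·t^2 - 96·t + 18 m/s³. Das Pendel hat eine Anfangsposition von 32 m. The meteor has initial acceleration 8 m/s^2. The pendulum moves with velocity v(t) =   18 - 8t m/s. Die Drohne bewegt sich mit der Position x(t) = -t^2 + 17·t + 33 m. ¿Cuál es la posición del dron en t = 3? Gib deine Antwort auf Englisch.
From the given position equation x(t) = -t^2 + 17·t + 33, we substitute t = 3 to get x = 75.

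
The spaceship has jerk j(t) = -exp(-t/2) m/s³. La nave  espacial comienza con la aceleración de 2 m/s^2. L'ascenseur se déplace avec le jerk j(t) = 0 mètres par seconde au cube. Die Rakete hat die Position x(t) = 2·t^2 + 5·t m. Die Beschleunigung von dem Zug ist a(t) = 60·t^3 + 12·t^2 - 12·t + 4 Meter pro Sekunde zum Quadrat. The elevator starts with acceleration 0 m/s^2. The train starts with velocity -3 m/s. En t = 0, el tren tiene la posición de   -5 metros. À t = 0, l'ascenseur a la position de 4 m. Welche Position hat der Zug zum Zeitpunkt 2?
Wir müssen unsere Gleichung für die Beschleunigung a(t) = 60·t^3 + 12·t^2 - 12·t + 4 2-mal integrieren. Mit ∫a(t)dt und Anwendung von v(0) = -3, finden wir v(t) = 15·t^4 + 4·t^3 - 6·t^2 + 4·t - 3. Das Integral von der Geschwindigkeit, mit x(0) = -5, ergibt die Position: x(t) = 3·t^5 + t^4 - 2·t^3 + 2·t^2 - 3·t - 5. Wir haben die Position x(t) = 3·t^5 + t^4 - 2·t^3 + 2·t^2 - 3·t - 5. Durch Einsetzen von t = 2: x(2) = 93.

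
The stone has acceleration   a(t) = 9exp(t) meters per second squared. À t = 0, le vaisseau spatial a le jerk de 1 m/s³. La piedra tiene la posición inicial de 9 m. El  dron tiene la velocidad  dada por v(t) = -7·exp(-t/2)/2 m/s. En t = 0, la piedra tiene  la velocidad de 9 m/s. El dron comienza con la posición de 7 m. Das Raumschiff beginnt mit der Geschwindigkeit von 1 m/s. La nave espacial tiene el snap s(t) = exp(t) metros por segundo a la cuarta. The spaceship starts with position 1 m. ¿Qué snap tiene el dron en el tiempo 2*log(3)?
Para resolver esto, necesitamos tomar 3 derivadas de nuestra ecuación de la velocidad v(t) = -7·exp(-t/2)/2. La derivada de la velocidad da la aceleración: a(t) = 7·exp(-t/2)/4. Derivando la aceleración, obtenemos la sacudida: j(t) = -7·exp(-t/2)/8. Derivando la sacudida, obtenemos el snap: s(t) = 7·exp(-t/2)/16. De la ecuación del snap s(t) = 7·exp(-t/2)/16, sustituimos t = 2*log(3) para obtener s = 7/48.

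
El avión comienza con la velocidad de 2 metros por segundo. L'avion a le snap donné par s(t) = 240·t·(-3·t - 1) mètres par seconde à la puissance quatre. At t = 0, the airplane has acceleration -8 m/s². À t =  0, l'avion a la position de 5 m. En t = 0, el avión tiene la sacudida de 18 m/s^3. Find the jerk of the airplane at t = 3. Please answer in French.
En partant du snap s(t) = 240·t·(-3·t - 1), nous prenons 1 intégrale. En prenant ∫s(t)dt et en appliquant j(0) = 18, nous trouvons j(t) = -240·t^3 - 120·t^2 + 18. De l'équation du jerk j(t) = -240·t^3 - 120·t^2 + 18, nous substituons t = 3 pour obtenir j = -7542.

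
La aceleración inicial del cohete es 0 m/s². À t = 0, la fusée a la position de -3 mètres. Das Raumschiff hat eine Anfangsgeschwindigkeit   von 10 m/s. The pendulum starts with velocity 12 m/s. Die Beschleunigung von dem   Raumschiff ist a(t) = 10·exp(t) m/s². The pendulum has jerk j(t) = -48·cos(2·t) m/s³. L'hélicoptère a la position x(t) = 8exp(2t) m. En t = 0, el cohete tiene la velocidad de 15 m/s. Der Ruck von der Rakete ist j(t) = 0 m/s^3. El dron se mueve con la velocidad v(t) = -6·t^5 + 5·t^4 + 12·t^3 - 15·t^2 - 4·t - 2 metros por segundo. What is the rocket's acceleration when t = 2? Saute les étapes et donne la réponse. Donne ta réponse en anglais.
At t = 2, a = 0.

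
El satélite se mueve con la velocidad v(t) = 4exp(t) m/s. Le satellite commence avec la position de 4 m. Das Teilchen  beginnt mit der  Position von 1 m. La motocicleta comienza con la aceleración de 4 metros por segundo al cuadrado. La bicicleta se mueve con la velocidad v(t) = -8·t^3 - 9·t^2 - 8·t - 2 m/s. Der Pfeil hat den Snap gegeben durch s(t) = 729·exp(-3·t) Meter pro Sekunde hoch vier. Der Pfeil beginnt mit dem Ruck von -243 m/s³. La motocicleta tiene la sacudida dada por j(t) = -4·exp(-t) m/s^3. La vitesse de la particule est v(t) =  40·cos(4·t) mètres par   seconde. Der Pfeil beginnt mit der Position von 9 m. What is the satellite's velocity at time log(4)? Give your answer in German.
Mit v(t) = 4·exp(t) und Einsetzen von t = log(4), finden wir v = 16.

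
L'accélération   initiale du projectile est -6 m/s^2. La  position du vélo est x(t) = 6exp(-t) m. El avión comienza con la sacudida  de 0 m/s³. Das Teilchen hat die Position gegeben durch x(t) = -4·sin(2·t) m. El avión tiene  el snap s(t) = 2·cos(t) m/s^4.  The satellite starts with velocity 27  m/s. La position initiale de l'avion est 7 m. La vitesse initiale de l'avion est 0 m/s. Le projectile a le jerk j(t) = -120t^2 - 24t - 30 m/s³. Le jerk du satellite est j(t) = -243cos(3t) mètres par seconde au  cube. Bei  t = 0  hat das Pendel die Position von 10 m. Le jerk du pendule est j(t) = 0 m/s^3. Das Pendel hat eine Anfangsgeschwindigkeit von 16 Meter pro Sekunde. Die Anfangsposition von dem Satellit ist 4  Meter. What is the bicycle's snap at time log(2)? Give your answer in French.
Pour résoudre ceci, nous devons prendre 4 dérivées de notre équation de la position x(t) = 6·exp(-t). En prenant d/dt de x(t), nous trouvons v(t) = -6·exp(-t). La dérivée de la vitesse donne l'accélération: a(t) = 6·exp(-t). La dérivée de l'accélération donne le jerk: j(t) = -6·exp(-t). La dérivée du jerk donne le snap: s(t) = 6·exp(-t). En utilisant s(t) = 6·exp(-t) et en substituant t = log(2), nous trouvons s = 3.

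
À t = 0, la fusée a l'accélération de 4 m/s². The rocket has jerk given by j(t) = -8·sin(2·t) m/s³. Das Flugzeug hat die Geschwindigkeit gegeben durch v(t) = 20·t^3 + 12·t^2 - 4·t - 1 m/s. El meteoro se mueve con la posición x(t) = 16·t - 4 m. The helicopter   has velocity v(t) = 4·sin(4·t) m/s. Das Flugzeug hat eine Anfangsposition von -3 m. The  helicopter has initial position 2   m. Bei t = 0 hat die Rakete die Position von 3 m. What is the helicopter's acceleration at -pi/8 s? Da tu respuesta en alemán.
Wir müssen unsere Gleichung für die Geschwindigkeit v(t) = 4·sin(4·t) 1-mal ableiten. Die Ableitung von der Geschwindigkeit ergibt die Beschleunigung: a(t) = 16·cos(4·t). Aus der Gleichung für die Beschleunigung a(t) = 16·cos(4·t), setzen wir t = -pi/8 ein und erhalten a = 0.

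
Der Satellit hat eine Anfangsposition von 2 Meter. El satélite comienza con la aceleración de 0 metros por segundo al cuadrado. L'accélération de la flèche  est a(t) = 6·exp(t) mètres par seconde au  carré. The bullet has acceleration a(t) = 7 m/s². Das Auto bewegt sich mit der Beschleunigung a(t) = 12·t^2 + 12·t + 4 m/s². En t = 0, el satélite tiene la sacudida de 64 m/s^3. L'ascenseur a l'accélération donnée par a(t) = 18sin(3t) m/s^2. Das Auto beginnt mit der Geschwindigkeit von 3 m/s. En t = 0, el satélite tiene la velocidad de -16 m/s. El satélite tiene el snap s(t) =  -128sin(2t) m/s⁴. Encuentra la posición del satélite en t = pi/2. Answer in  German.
Wir müssen das Integral unserer Gleichung für den Snap s(t) = -128·sin(2·t) 4-mal finden. Mit ∫s(t)dt und Anwendung von j(0) = 64, finden wir j(t) = 64·cos(2·t). Das Integral von dem Ruck, mit a(0) = 0, ergibt die Beschleunigung: a(t) = 32·sin(2·t). Das Integral von der Beschleunigung, mit v(0) = -16, ergibt die Geschwindigkeit: v(t) = -16·cos(2·t). Mit ∫v(t)dt und Anwendung von x(0) = 2, finden wir x(t) = 2 - 8·sin(2·t). Wir haben die Position x(t) = 2 - 8·sin(2·t). Durch Einsetzen von t = pi/2: x(pi/2) = 2.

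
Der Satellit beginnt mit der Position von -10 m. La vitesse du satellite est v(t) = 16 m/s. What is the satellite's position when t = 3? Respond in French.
En partant de la vitesse v(t) = 16, nous prenons 1 primitive. En prenant ∫v(t)dt et en appliquant x(0) = -10, nous trouvons x(t) = 16·t - 10. En utilisant x(t) = 16·t - 10 et en substituant t = 3, nous trouvons x = 38.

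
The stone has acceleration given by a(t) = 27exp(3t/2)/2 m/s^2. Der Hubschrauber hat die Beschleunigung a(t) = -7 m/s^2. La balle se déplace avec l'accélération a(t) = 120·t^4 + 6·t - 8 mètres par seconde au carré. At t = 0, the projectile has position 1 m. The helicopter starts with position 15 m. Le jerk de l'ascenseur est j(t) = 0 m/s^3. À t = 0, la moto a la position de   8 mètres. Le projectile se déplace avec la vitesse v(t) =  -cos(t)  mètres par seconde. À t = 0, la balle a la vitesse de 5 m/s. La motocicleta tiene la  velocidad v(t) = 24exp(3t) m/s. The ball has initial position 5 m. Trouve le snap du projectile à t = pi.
En partant de la vitesse v(t) = -cos(t), nous prenons 3 dérivées. En dérivant la vitesse, nous obtenons l'accélération: a(t) = sin(t). En dérivant l'accélération, nous obtenons le jerk: j(t) = cos(t). En prenant d/dt de j(t), nous trouvons s(t) = -sin(t). En utilisant s(t) = -sin(t) et en substituant t = pi, nous trouvons s = 0.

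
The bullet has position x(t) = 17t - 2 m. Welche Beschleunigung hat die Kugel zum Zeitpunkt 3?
Ausgehend von der Position x(t) = 17·t - 2, nehmen wir 2 Ableitungen. Mit d/dt von x(t) finden wir v(t) = 17. Mit d/dt von v(t) finden wir a(t) = 0. Mit a(t) = 0 und Einsetzen von t = 3, finden wir a = 0.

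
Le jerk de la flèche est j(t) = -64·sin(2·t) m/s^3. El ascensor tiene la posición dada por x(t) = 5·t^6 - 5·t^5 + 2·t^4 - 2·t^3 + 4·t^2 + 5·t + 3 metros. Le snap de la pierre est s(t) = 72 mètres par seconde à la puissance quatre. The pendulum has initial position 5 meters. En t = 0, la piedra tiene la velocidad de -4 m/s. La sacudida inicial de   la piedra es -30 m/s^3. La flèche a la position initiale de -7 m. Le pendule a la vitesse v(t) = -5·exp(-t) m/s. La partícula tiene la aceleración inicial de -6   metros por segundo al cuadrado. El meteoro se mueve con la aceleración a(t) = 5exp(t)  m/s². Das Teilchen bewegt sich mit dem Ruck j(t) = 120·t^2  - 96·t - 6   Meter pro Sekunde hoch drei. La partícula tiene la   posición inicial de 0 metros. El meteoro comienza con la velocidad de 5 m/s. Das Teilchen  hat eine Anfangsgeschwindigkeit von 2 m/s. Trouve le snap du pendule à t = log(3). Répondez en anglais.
To solve this, we need to take 3 derivatives of our velocity equation v(t) = -5·exp(-t). The derivative of velocity gives acceleration: a(t) = 5·exp(-t). The derivative of acceleration gives jerk: j(t) = -5·exp(-t). Taking d/dt of j(t), we find s(t) = 5·exp(-t). From the given snap equation s(t) = 5·exp(-t), we substitute t = log(3) to get s = 5/3.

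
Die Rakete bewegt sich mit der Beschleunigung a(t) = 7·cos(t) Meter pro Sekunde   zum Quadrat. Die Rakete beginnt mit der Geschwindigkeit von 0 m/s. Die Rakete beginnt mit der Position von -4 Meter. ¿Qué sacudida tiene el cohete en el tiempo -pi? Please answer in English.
To solve this, we need to take 1 derivative of our acceleration equation a(t) = 7·cos(t). Differentiating acceleration, we get jerk: j(t) = -7·sin(t). From the given jerk equation j(t) = -7·sin(t), we substitute t = -pi to get j = 0.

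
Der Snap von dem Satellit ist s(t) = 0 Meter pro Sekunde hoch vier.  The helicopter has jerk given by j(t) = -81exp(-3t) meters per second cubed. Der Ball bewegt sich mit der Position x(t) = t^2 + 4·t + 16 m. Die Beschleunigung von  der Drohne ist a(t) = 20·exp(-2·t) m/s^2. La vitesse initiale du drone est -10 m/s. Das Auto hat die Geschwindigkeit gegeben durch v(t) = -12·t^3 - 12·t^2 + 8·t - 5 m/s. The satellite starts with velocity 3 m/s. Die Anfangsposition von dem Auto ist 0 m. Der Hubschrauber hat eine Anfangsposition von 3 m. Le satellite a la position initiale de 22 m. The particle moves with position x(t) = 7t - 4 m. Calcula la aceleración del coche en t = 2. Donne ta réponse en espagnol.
Para resolver esto, necesitamos tomar 1 derivada de nuestra ecuación de la velocidad v(t) = -12·t^3 - 12·t^2 + 8·t - 5. Derivando la velocidad, obtenemos la aceleración: a(t) = -36·t^2 - 24·t + 8. De la ecuación de la aceleración a(t) = -36·t^2 - 24·t + 8, sustituimos t = 2 para obtener a = -184.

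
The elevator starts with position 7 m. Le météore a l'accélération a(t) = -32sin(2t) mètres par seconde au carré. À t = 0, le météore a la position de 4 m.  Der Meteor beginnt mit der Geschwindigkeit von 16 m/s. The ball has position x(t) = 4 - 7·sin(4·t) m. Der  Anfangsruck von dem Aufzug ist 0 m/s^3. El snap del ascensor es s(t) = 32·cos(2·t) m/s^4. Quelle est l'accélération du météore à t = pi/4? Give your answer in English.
From the given acceleration equation a(t) = -32·sin(2·t), we substitute t = pi/4 to get a = -32.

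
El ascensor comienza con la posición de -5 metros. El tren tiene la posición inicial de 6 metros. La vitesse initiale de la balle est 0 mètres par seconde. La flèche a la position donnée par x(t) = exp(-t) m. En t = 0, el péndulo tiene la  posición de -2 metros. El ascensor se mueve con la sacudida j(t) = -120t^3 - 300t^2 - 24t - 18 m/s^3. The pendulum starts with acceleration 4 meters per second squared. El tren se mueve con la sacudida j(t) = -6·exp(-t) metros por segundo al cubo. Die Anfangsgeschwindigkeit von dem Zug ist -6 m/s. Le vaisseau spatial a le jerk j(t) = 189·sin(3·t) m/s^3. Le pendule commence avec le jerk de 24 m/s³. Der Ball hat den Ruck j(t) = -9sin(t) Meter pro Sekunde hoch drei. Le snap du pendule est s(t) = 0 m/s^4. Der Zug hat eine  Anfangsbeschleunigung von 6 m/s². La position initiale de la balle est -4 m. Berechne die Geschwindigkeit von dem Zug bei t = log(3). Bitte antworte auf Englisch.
We must find the integral of our jerk equation j(t) = -6·exp(-t) 2 times. The antiderivative of jerk is acceleration. Using a(0) = 6, we get a(t) = 6·exp(-t). Integrating acceleration and using the initial condition v(0) = -6, we get v(t) = -6·exp(-t). We have velocity v(t) = -6·exp(-t). Substituting t = log(3): v(log(3)) = -2.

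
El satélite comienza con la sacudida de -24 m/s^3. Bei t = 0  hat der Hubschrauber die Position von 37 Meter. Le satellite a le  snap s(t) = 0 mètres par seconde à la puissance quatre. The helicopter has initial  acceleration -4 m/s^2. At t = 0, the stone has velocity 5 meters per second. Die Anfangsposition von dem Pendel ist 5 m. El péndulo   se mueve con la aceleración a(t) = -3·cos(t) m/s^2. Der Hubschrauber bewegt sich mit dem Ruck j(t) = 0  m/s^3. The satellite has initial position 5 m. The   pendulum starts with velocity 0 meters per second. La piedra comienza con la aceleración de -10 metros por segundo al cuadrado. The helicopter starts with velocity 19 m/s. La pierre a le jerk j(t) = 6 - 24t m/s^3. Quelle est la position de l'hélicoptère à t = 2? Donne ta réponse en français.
En partant du jerk j(t) = 0, nous prenons 3 primitives. En intégrant le jerk et en utilisant la condition initiale a(0) = -4, nous obtenons a(t) = -4. L'intégrale de l'accélération, avec v(0) = 19, donne la vitesse: v(t) = 19 - 4·t. En intégrant la vitesse et en utilisant la condition initiale x(0) = 37, nous obtenons x(t) = -2·t^2 + 19·t + 37. De l'équation de la position x(t) = -2·t^2 + 19·t + 37, nous substituons t = 2 pour obtenir x = 67.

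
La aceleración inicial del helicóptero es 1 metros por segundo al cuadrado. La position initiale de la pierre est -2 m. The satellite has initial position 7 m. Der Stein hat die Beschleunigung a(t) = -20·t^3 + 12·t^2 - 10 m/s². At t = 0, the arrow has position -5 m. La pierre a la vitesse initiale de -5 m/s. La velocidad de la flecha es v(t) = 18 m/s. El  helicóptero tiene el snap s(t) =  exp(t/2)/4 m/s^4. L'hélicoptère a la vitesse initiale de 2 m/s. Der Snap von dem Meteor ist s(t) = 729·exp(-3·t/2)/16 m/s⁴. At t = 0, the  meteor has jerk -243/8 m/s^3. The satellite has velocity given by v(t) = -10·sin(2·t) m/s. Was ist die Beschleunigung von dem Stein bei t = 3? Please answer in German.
Mit a(t) = -20·t^3 + 12·t^2 - 10 und Einsetzen von t = 3, finden wir a = -442.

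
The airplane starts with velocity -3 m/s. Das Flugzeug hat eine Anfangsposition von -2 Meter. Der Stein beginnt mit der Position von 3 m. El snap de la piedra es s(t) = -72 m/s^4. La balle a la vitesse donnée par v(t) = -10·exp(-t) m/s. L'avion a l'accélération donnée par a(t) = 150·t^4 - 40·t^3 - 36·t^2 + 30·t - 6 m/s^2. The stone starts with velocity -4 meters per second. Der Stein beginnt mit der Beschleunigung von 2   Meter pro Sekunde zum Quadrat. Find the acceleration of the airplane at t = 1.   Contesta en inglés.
Using a(t) = 150·t^4 - 40·t^3 - 36·t^2 + 30·t - 6 and substituting t = 1, we find a = 98.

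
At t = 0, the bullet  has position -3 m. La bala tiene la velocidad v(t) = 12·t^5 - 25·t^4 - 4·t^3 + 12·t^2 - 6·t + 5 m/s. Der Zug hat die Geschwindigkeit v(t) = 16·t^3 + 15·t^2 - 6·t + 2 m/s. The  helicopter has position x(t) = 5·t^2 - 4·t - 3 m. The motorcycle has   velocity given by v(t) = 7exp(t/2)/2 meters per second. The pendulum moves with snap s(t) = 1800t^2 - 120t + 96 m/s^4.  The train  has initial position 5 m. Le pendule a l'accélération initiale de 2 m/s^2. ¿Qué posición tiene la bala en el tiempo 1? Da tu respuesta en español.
Para resolver esto, necesitamos tomar 1 antiderivada de nuestra ecuación de la velocidad v(t) = 12·t^5 - 25·t^4 - 4·t^3 + 12·t^2 - 6·t + 5. La antiderivada de la velocidad, con x(0) = -3, da la posición: x(t) = 2·t^6 - 5·t^5 - t^4 + 4·t^3 - 3·t^2 + 5·t - 3. De la ecuación de la posición x(t) = 2·t^6 - 5·t^5 - t^4 + 4·t^3 - 3·t^2 + 5·t - 3, sustituimos t = 1 para obtener x = -1.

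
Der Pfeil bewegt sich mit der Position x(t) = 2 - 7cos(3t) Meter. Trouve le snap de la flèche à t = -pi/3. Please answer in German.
Ausgehend von der Position x(t) = 2 - 7·cos(3·t), nehmen wir 4 Ableitungen. Mit d/dt von x(t) finden wir v(t) = 21·sin(3·t). Durch Ableiten von der Geschwindigkeit erhalten wir die Beschleunigung: a(t) = 63·cos(3·t). Durch Ableiten von der Beschleunigung erhalten wir den Ruck: j(t) = -189·sin(3·t). Mit d/dt von j(t) finden wir s(t) = -567·cos(3·t). Wir haben den Snap s(t) = -567·cos(3·t). Durch Einsetzen von t = -pi/3: s(-pi/3) = 567.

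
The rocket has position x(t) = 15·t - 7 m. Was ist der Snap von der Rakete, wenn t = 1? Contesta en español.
Partiendo de la posición x(t) = 15·t - 7, tomamos 4 derivadas. Tomando d/dt de x(t), encontramos v(t) = 15. Derivando la velocidad, obtenemos la aceleración: a(t) = 0. La derivada de la aceleración da la sacudida: j(t) = 0. Tomando d/dt de j(t), encontramos s(t) = 0. Tenemos el snap s(t) = 0. Sustituyendo t = 1: s(1) = 0.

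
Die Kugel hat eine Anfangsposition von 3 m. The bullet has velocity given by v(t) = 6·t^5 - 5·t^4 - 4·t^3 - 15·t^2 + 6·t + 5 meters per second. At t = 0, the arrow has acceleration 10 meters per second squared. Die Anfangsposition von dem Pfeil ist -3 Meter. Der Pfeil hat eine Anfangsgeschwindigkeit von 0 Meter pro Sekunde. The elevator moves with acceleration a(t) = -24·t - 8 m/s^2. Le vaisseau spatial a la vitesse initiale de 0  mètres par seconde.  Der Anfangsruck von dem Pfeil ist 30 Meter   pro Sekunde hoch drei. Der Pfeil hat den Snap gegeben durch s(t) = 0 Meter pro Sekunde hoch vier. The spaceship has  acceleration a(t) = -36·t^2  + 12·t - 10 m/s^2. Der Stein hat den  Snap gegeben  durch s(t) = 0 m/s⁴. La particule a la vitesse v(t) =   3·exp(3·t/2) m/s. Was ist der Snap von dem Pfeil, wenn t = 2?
Mit s(t) = 0 und Einsetzen von t = 2, finden wir s = 0.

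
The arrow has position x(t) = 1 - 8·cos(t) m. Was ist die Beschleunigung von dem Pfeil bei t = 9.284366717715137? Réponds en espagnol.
Partiendo de la posición x(t) = 1 - 8·cos(t), tomamos 2 derivadas. La derivada de la posición da la velocidad: v(t) = 8·sin(t). Tomando d/dt de v(t), encontramos a(t) = 8·cos(t). Usando a(t) = 8·cos(t) y sustituyendo t = 9.284366717715137, encontramos a = -7.92126821075605.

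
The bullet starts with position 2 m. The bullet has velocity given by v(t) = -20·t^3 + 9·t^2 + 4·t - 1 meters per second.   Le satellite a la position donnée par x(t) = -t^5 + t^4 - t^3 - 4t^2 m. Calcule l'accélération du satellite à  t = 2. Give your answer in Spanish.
Partiendo de la posición x(t) = -t^5 + t^4 - t^3 - 4·t^2, tomamos 2 derivadas. Tomando d/dt de x(t), encontramos v(t) = -5·t^4 + 4·t^3 - 3·t^2 - 8·t. Derivando la velocidad, obtenemos la aceleración: a(t) = -20·t^3 + 12·t^2 - 6·t - 8. De la ecuación de la aceleración a(t) = -20·t^3 + 12·t^2 - 6·t - 8, sustituimos t = 2 para obtener a = -132.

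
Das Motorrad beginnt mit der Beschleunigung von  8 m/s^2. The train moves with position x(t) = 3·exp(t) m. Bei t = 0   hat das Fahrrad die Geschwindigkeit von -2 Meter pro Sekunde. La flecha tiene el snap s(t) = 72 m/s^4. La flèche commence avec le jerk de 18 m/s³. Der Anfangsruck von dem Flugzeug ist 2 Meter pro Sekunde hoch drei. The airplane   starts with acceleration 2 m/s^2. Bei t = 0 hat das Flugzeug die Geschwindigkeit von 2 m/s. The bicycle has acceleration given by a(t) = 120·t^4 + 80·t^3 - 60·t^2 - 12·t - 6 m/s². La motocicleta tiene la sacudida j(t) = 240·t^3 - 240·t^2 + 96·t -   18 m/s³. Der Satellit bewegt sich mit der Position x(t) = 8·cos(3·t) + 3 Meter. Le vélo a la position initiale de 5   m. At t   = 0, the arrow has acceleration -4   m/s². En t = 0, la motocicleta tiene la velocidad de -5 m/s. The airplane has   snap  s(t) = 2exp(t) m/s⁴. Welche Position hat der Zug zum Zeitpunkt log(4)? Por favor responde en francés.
En utilisant x(t) = 3·exp(t) et en substituant t = log(4), nous trouvons x = 12.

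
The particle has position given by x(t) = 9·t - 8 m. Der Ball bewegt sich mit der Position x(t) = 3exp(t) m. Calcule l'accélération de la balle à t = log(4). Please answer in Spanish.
Debemos derivar nuestra ecuación de la posición x(t) = 3·exp(t) 2 veces. La derivada de la posición da la velocidad: v(t) = 3·exp(t). La derivada de la velocidad da la aceleración: a(t) = 3·exp(t). De la ecuación de la aceleración a(t) = 3·exp(t), sustituimos t = log(4) para obtener a = 12.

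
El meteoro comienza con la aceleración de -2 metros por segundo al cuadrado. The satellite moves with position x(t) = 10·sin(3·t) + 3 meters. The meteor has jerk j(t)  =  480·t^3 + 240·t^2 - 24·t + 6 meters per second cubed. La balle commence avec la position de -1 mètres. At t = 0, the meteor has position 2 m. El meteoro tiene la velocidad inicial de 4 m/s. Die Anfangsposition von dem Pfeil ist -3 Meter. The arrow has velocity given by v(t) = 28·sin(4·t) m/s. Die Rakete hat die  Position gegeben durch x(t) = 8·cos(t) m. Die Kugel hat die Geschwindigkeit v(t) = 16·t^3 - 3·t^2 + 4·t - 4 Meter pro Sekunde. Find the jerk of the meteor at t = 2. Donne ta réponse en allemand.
Mit j(t) = 480·t^3 + 240·t^2 - 24·t + 6 und Einsetzen von t = 2, finden wir j = 4758.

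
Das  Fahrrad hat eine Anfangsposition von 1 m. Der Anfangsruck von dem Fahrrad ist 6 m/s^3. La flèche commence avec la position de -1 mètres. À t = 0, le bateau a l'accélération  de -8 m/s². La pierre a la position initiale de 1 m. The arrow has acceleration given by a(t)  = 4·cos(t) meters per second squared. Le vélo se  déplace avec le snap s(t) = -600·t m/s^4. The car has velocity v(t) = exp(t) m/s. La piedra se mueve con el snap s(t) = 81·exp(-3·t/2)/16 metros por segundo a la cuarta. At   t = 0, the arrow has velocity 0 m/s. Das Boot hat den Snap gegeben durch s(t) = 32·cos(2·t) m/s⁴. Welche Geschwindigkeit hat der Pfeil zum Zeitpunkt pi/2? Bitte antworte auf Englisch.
To find the answer, we compute 1 integral of a(t) = 4·cos(t). The antiderivative of acceleration, with v(0) = 0, gives velocity: v(t) = 4·sin(t). We have velocity v(t) = 4·sin(t). Substituting t = pi/2: v(pi/2) = 4.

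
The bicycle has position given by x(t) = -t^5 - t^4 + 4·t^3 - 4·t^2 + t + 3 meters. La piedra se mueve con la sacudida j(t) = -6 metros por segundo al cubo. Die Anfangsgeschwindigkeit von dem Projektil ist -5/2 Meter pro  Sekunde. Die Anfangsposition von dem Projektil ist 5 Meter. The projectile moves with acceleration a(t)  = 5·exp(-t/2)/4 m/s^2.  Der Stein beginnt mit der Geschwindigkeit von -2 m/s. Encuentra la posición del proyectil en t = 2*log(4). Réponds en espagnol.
Necesitamos integrar nuestra ecuación de la aceleración a(t) = 5·exp(-t/2)/4 2 veces. La integral de la aceleración es la velocidad. Usando v(0) = -5/2, obtenemos v(t) = -5·exp(-t/2)/2. Tomando ∫v(t)dt y aplicando x(0) = 5, encontramos x(t) = 5·exp(-t/2). De la ecuación de la posición x(t) = 5·exp(-t/2), sustituimos t = 2*log(4) para obtener x = 5/4.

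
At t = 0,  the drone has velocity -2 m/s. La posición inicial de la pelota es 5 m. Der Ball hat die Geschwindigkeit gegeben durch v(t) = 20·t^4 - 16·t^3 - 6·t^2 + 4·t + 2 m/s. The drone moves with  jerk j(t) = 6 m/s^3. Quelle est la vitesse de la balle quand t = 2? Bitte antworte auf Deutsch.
Wir haben die Geschwindigkeit v(t) = 20·t^4 - 16·t^3 - 6·t^2 + 4·t + 2. Durch Einsetzen von t = 2: v(2) = 178.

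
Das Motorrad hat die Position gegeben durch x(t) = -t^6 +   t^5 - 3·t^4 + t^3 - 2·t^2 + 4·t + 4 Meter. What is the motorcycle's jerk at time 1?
We must differentiate our position equation x(t) = -t^6 + t^5 - 3·t^4 + t^3 - 2·t^2 + 4·t + 4 3 times. The derivative of position gives velocity: v(t) = -6·t^5 + 5·t^4 - 12·t^3 + 3·t^2 - 4·t + 4. Taking d/dt of v(t), we find a(t) = -30·t^4 + 20·t^3 - 36·t^2 + 6·t - 4. The derivative of acceleration gives jerk: j(t) = -120·t^3 + 60·t^2 - 72·t + 6. Using j(t) = -120·t^3 + 60·t^2 - 72·t + 6 and substituting t = 1, we find j = -126.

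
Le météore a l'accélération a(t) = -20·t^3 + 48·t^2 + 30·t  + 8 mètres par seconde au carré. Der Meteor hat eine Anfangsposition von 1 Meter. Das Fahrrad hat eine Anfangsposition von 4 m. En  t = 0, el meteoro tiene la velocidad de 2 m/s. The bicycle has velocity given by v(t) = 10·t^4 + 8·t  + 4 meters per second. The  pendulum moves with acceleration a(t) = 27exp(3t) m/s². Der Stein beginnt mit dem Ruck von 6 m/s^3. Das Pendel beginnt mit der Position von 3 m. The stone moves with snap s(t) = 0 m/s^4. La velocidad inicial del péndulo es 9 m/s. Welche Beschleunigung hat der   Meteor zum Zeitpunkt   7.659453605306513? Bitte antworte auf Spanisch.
Tenemos la aceleración a(t) = -20·t^3 + 48·t^2 + 30·t + 8. Sustituyendo t = 7.659453605306513: a(7.659453605306513) = -5933.36782933273.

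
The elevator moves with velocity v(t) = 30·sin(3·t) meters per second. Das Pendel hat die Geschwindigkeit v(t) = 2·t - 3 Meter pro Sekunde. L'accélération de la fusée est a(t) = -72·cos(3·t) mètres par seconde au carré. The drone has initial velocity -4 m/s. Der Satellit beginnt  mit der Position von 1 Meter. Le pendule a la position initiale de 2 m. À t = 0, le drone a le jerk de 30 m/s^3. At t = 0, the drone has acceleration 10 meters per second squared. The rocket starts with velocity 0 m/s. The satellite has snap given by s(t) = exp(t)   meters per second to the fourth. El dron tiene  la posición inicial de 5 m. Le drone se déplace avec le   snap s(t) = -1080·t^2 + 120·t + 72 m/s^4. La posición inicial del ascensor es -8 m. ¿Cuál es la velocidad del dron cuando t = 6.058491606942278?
Debemos encontrar la antiderivada de nuestra ecuación del snap s(t) = -1080·t^2 + 120·t + 72 3 veces. Integrando el snap y usando la condición inicial j(0) = 30, obtenemos j(t) = -360·t^3 + 60·t^2 + 72·t + 30. Tomando ∫j(t)dt y aplicando a(0) = 10, encontramos a(t) = -90·t^4 + 20·t^3 + 36·t^2 + 30·t + 10. La antiderivada de la aceleración es la velocidad. Usando v(0) = -4, obtenemos v(t) = -18·t^5 + 5·t^4 + 12·t^3 + 15·t^2 + 10·t - 4. De la ecuación de la velocidad v(t) = -18·t^5 + 5·t^4 + 12·t^3 + 15·t^2 + 10·t - 4, sustituimos t = 6.058491606942278 para obtener v = -136912.668991968.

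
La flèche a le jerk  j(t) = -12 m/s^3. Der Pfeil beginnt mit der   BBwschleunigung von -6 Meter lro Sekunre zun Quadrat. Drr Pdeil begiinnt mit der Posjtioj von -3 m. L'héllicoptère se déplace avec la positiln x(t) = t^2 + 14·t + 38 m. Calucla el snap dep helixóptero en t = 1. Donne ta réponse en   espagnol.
Debemos derivar nuestra ecuación de la posición x(t) = t^2 + 14·t + 38 4 veces. La derivada de la posición da la velocidad: v(t) = 2·t + 14. Tomando d/dt de v(t), encontramos a(t) = 2. Tomando d/dt de a(t), encontramos j(t) = 0. Derivando la sacudida, obtenemos el snap: s(t) = 0. Tenemos el snap s(t) = 0. Sustituyendo t = 1: s(1) = 0.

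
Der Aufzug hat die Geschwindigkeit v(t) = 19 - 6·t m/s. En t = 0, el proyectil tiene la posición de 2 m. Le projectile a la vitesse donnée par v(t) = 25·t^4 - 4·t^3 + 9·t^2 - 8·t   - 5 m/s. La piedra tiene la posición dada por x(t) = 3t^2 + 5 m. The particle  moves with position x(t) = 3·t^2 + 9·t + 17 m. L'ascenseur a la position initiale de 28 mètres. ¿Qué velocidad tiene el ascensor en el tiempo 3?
De la ecuación de la velocidad v(t) = 19 - 6·t, sustituimos t = 3 para obtener v = 1.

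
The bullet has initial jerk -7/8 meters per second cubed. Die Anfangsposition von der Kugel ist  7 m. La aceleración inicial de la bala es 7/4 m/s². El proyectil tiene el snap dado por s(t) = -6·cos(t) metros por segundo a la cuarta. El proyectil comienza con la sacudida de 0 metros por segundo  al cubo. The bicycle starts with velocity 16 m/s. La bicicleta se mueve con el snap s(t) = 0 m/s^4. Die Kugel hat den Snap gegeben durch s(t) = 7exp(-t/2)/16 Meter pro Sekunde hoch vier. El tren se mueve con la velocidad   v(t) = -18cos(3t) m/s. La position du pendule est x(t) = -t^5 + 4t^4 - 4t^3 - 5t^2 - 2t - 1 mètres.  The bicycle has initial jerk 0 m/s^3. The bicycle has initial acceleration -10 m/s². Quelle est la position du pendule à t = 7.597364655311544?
Nous avons la position x(t) = -t^5 + 4·t^4 - 4·t^3 - 5·t^2 - 2·t - 1. En substituant t = 7.597364655311544: x(7.597364655311544) = -14043.8259447316.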